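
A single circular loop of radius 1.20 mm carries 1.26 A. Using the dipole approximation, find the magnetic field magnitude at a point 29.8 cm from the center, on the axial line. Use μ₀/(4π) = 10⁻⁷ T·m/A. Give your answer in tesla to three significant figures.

Magnetic moment m = IA = Iπa² = (1.26)·π·(0.00120)² = 5.70×10⁻⁶ A·m².
On axis B = (μ₀/4π)·2m/r³.
B = 2·(10⁻⁷)·(5.70×10⁻⁶) / (0.298)³ = 4.308×10⁻¹¹ T.

B ≈ 4.31×10⁻¹¹ T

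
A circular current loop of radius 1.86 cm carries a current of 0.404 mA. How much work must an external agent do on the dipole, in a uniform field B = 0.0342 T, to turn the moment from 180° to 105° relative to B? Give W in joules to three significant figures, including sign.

W ≈ -1.11×10⁻⁸ J

Magnetic moment m = IA = Iπa² = (4.04×10⁻⁴)·π·(0.0186)² = 4.391×10⁻⁷ A·m².
W_ext = ΔU = −mB cosθ₂ + mB cosθ₁ = mB(cosθ₁ − cosθ₂).
W = (4.391×10⁻⁷)(0.0342)·(cos180° − cos105°) = (1.502×10⁻⁸)·(-0.7412) = -1.113×10⁻⁸ J.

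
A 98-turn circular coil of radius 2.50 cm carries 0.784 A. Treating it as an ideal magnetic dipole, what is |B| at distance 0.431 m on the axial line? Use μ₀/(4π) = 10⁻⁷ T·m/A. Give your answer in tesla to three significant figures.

m = NIA = NIπa² = 98·(0.784)·π·(0.0250)² = 0.1509 A·m².
On axis B = (μ₀/4π)·2m/r³.
B = 2·(10⁻⁷)·(0.1509) / (0.431)³ = 3.770×10⁻⁷ T.

B ≈ 3.77×10⁻⁷ T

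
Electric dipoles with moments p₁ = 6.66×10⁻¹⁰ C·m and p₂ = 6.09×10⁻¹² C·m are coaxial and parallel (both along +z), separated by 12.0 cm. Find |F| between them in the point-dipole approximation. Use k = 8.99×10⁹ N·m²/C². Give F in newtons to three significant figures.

On-axis field of dipole 1 at distance r: E = 2kp₁/r³. Force on dipole 2 is F = p₂·dE/dr (gradient along axis).
dE/dr = −6kp₁/r⁴, so |F| = 6kp₁p₂/r⁴ (attractive for aligned moments).
F = 6(8.99×10⁹)(6.66×10⁻¹⁰)(6.09×10⁻¹²)/(0.120)⁴ = 1.055×10⁻⁶ N.

F ≈ 1.06×10⁻⁶ N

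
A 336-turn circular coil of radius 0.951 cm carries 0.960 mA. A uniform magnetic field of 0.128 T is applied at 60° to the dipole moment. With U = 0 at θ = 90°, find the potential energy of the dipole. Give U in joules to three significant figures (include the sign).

m = NIA = NIπa² = 336·(9.60×10⁻⁴)·π·(0.00951)² = 9.165×10⁻⁵ A·m².
U = −m·B = −mB cosθ.
U = −(9.165×10⁻⁵)(0.128)·cos60° = -5.866×10⁻⁶ J.

U ≈ -5.87×10⁻⁶ J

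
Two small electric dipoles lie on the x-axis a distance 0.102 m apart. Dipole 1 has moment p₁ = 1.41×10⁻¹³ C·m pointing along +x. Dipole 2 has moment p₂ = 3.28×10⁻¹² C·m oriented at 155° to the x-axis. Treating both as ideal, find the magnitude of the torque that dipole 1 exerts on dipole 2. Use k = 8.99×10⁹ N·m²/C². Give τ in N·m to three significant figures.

The second dipole sits on the axis of the first, so the field there is axial: E₁ = 2kp₁/r³ along +x.
E₁ = 2(8.99×10⁹)(1.41×10⁻¹³)/(0.102)³ = 2.389 N/C.
Torque on the second dipole: τ = p₂ E₁ sinθ.
τ = (3.28×10⁻¹²)(2.389)·sin155° = 3.312×10⁻¹² N·m.

τ ≈ 3.31×10⁻¹² N·m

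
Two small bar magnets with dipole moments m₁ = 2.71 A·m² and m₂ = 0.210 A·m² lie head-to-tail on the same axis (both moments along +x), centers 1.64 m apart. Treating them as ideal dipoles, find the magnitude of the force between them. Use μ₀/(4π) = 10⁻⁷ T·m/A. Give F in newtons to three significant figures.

On-axis B of dipole 1: B = (μ₀/4π)·2m₁/r³. Force on dipole 2: F = m₂·dB/dr.
dB/dr = −(μ₀/4π)·6m₁/r⁴, so |F| = (μ₀/4π)·6m₁m₂/r⁴.
F = 6(10⁻⁷)(2.71)(0.210)/(1.64)⁴ = 4.720×10⁻⁸ N.

F ≈ 4.72×10⁻⁸ N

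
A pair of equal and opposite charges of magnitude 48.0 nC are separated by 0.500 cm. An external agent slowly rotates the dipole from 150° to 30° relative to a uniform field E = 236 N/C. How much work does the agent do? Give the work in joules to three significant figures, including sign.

Dipole moment p = qd = (4.80×10⁻⁸ C)(0.00500 m) = 2.40×10⁻¹⁰ C·m.
W_ext = ΔU = U(θ₂) − U(θ₁) = −pE cosθ₂ − (−pE cosθ₁) = pE(cosθ₁ − cosθ₂).
W = (2.40×10⁻¹⁰)(236)·(cos150° − cos30°) = (5.664×10⁻⁸)·(-1.7321) = -9.810×10⁻⁸ J.

W ≈ -9.81×10⁻⁸ J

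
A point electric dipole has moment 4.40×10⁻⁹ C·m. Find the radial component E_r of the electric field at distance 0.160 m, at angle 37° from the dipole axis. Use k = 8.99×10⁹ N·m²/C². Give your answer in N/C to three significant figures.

E_r ≈ 1.54×10⁴ N/C

For a dipole, E_r = (2kp cosθ)/r³.
kp/r³ = (8.99×10⁹)(4.40×10⁻⁹)/(0.160)³ = 9657 N/C.
E_r = 2·9657·cos37° = 1.543×10⁴ N/C.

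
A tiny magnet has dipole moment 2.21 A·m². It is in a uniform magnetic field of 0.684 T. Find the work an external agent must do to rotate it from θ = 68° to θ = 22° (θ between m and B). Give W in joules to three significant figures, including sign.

W_ext = ΔU = −mB cosθ₂ + mB cosθ₁ = mB(cosθ₁ − cosθ₂).
W = (2.21)(0.684)·(cos68° − cos22°) = (1.512)·(-0.5526) = -0.8353 J.

W ≈ -0.835 J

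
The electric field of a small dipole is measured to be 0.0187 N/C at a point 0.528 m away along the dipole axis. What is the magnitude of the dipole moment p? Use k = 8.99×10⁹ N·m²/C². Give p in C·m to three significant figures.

p ≈ 1.53×10⁻¹³ C·m

On axis E = 2kp/r³, so p = Er³/(2k).
p = (0.0187)·(0.528)³ / (2·8.99×10⁹) = 1.531×10⁻¹³ C·m.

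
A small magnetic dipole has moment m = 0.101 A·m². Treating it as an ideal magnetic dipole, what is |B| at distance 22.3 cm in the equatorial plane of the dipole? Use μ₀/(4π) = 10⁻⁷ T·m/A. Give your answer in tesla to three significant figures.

In the equatorial plane B = (μ₀/4π)·m/r³ (half the axial value).
B = (10⁻⁷)·(0.101) / (0.223)³ = 9.108×10⁻⁷ T.

B ≈ 9.11×10⁻⁷ T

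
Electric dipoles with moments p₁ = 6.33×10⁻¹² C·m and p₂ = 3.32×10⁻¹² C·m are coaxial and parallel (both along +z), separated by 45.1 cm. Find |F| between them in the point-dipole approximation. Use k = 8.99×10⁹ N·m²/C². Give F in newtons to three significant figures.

On-axis field of dipole 1 at distance r: E = 2kp₁/r³. Force on dipole 2 is F = p₂·dE/dr (gradient along axis).
dE/dr = −6kp₁/r⁴, so |F| = 6kp₁p₂/r⁴ (attractive for aligned moments).
F = 6(8.99×10⁹)(6.33×10⁻¹²)(3.32×10⁻¹²)/(0.451)⁴ = 2.740×10⁻¹¹ N.

F ≈ 2.74×10⁻¹¹ N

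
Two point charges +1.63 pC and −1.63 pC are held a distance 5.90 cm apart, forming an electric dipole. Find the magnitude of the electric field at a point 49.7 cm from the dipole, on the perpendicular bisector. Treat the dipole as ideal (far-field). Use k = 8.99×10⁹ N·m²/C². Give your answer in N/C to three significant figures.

Dipole moment p = qd = (1.63×10⁻¹² C)(0.0590 m) = 9.617×10⁻¹⁴ C·m.
In the equatorial plane E = kp/r³.
E = (8.99×10⁹)(9.617×10⁻¹⁴) / (0.497)³ = 0.007043 N/C.

E ≈ 0.00704 N/C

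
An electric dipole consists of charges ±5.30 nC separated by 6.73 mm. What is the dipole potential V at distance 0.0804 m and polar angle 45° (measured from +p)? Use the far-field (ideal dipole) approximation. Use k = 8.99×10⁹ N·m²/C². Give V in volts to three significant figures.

V ≈ 35.1 V

Dipole moment p = qd = (5.30×10⁻⁹ C)(0.00673 m) = 3.567×10⁻¹¹ C·m.
The dipole potential is V = kp cosθ / r².
V = (8.99×10⁹)(3.567×10⁻¹¹)·cos45° / (0.0804)² = 35.08 V.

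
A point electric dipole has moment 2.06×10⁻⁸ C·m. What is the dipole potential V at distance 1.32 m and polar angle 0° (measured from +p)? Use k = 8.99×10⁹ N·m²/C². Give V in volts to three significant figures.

V ≈ 106 V

The dipole potential is V = kp cosθ / r².
V = (8.99×10⁹)(2.06×10⁻⁸)·cos0° / (1.32)² = 106.3 V.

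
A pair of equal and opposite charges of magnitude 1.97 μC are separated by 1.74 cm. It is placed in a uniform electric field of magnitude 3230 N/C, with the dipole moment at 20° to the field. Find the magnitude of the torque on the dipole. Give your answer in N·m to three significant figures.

τ ≈ 3.79×10⁻⁵ N·m

Dipole moment p = qd = (1.97×10⁻⁶ C)(0.0174 m) = 3.428×10⁻⁸ C·m.
Torque on an electric dipole: τ = pE sinθ.
τ = (3.428×10⁻⁸)(3230)·sin20° = 3.787×10⁻⁵ N·m.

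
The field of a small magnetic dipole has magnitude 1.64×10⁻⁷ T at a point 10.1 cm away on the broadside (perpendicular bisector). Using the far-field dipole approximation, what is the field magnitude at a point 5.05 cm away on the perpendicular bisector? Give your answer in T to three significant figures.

B ≈ 1.31×10⁻⁶ T

Dipole fields scale as 1/r³ in the far field; the geometry is the same at both points.
B₂ = B₁ · (r₁/r₂)³ = 1.64×10⁻⁷ · (10.1/5.05)³.
(r₁/r₂)³ = (2)³ = 8.
B₂ ≈ 1.312×10⁻⁶ T.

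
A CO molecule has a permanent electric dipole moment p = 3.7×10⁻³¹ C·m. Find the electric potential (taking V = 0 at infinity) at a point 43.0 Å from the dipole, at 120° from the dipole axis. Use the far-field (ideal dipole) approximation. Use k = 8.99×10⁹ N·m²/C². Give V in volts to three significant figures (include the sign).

The dipole potential is V = kp cosθ / r².
V = (8.99×10⁹)(3.70×10⁻³¹)·cos120° / (4.30×10⁻⁹)² = -8.995×10⁻⁵ V.

V ≈ -8.99×10⁻⁵ V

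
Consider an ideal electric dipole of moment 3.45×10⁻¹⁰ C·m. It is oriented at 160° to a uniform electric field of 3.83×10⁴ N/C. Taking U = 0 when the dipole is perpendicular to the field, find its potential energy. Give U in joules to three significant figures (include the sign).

U = −p·E = −pE cosθ.
U = −(3.45×10⁻¹⁰)(3.83×10⁴)·cos160° = 1.242×10⁻⁵ J.

U ≈ 1.24×10⁻⁵ J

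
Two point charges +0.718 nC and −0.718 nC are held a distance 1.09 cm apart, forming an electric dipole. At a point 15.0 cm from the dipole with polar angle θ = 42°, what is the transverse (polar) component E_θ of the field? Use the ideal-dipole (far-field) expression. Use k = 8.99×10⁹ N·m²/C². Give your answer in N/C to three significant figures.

Dipole moment p = qd = (7.18×10⁻¹⁰ C)(0.0109 m) = 7.826×10⁻¹² C·m.
For a dipole, E_θ = (kp sinθ)/r³.
kp/r³ = (8.99×10⁹)(7.826×10⁻¹²)/(0.150)³ = 20.85 N/C.
E_θ = 20.85·sin42° = 13.95 N/C.

E_θ ≈ 13.9 N/C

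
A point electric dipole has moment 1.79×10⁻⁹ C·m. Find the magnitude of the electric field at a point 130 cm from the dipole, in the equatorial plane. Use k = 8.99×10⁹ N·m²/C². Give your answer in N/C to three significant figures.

In the equatorial plane E = kp/r³.
E = (8.99×10⁹)(1.79×10⁻⁹) / (1.30)³ = 7.325 N/C.

E ≈ 7.32 N/C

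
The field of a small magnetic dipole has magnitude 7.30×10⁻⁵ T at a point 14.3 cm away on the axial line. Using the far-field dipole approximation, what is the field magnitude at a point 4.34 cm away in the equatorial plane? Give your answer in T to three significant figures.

B ≈ 0.00131 T

Dipole fields scale as 1/r³ in the far field.
The axial field is twice the equatorial field at the same r, so the geometry factor is 1/2.
B₂ = B₁ · (1/2) · (r₁/r₂)³ = 7.30×10⁻⁵ · 0.5 · (14.3/4.34)³.
(r₁/r₂)³ = (3.295)³ = 35.77.
B₂ ≈ 0.001306 T.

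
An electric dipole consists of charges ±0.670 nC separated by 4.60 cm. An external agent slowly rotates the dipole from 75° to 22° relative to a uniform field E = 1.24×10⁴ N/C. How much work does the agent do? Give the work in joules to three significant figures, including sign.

Dipole moment p = qd = (6.70×10⁻¹⁰ C)(0.0460 m) = 3.082×10⁻¹¹ C·m.
W_ext = ΔU = U(θ₂) − U(θ₁) = −pE cosθ₂ − (−pE cosθ₁) = pE(cosθ₁ − cosθ₂).
W = (3.082×10⁻¹¹)(1.24×10⁴)·(cos75° − cos22°) = (3.822×10⁻⁷)·(-0.6684) = -2.554×10⁻⁷ J.

W ≈ -2.55×10⁻⁷ J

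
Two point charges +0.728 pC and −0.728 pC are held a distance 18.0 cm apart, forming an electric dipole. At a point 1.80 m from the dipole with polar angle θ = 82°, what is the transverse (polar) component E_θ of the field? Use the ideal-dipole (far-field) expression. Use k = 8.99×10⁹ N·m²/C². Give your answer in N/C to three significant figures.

E_θ ≈ 2.00×10⁻⁴ N/C

Dipole moment p = qd = (7.28×10⁻¹³ C)(0.180 m) = 1.31×10⁻¹³ C·m.
For a dipole, E_θ = (kp sinθ)/r³.
kp/r³ = (8.99×10⁹)(1.31×10⁻¹³)/(1.80)³ = 2.019×10⁻⁴ N/C.
E_θ = 2.019×10⁻⁴·sin82° = 2.000×10⁻⁴ N/C.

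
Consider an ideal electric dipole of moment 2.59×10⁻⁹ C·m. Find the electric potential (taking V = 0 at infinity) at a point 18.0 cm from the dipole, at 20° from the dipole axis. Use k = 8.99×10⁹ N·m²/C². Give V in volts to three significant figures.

The dipole potential is V = kp cosθ / r².
V = (8.99×10⁹)(2.59×10⁻⁹)·cos20° / (0.180)² = 675.3 V.

V ≈ 675 V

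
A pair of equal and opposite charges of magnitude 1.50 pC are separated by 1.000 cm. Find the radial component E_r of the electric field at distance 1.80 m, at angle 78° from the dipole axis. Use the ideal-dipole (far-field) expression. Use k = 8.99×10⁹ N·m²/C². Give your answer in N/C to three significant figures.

E_r ≈ 9.61×10⁻⁶ N/C

Dipole moment p = qd = (1.50×10⁻¹² C)(0.0100 m) = 1.50×10⁻¹⁴ C·m.
For a dipole, E_r = (2kp cosθ)/r³.
kp/r³ = (8.99×10⁹)(1.50×10⁻¹⁴)/(1.80)³ = 2.312×10⁻⁵ N/C.
E_r = 2·2.312×10⁻⁵·cos78° = 9.615×10⁻⁶ N/C.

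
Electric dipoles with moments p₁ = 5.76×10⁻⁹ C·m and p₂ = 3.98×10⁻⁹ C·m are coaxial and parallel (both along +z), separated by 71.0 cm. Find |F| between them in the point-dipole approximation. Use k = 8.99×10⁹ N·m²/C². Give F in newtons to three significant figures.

F ≈ 4.87×10⁻⁶ N

On-axis field of dipole 1 at distance r: E = 2kp₁/r³. Force on dipole 2 is F = p₂·dE/dr (gradient along axis).
dE/dr = −6kp₁/r⁴, so |F| = 6kp₁p₂/r⁴ (attractive for aligned moments).
F = 6(8.99×10⁹)(5.76×10⁻⁹)(3.98×10⁻⁹)/(0.710)⁴ = 4.866×10⁻⁶ N.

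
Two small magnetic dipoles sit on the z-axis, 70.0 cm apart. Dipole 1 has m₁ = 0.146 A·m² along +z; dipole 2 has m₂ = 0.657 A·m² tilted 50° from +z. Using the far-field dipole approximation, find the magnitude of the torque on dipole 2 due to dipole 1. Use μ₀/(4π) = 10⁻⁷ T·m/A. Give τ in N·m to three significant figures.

τ ≈ 4.28×10⁻⁸ N·m

Dipole B is on the axis of dipole A, so B₁ there is axial: B₁ = (μ₀/4π)·2m₁/r³ along +z.
B₁ = 2(10⁻⁷)(0.146)/(0.700)³ = 8.513×10⁻⁸ T.
τ = m₂ B₁ sinθ.
τ = (0.657)(8.513×10⁻⁸)·sin50° = 4.285×10⁻⁸ N·m.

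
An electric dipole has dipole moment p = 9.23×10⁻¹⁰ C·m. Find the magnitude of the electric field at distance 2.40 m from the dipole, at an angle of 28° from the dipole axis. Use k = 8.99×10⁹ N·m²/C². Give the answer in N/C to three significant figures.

E ≈ 1.10 N/C

At angle θ the dipole field magnitude is E = (kp/r³)·√(1 + 3cos²θ).
kp/r³ = (8.99×10⁹)(9.23×10⁻¹⁰) / (2.40)³ = 0.6002 N/C.
√(1 + 3cos²28°) = √(1 + 3·0.7796) = √3.3388 ≈ 1.8272.
E ≈ 0.6002 × 1.827 = 1.097 N/C.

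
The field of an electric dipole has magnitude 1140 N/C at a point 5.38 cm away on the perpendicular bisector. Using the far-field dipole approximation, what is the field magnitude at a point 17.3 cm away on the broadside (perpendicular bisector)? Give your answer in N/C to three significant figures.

E ≈ 34.3 N/C

Dipole fields scale as 1/r³ in the far field; the geometry is the same at both points.
E₂ = E₁ · (r₁/r₂)³ = 1140 · (5.38/17.3)³.
(r₁/r₂)³ = (0.311)³ = 0.03008.
E₂ ≈ 34.29 N/C.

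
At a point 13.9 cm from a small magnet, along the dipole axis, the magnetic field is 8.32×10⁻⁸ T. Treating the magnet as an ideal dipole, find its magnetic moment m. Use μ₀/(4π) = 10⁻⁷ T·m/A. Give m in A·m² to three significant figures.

m ≈ 0.00112 A·m²

On axis B = (μ₀/4π)·2m/r³, so m = Br³·4π/(μ₀·2).
m = (8.32×10⁻⁸)·(0.139)³ / (2·10⁻⁷) = 0.001117 A·m².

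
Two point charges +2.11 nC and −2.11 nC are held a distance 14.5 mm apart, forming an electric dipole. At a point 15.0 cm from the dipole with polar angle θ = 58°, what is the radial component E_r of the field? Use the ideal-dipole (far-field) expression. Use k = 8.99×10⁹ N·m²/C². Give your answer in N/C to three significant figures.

E_r ≈ 86.4 N/C

Dipole moment p = qd = (2.11×10⁻⁹ C)(0.0145 m) = 3.06×10⁻¹¹ C·m.
For a dipole, E_r = (2kp cosθ)/r³.
kp/r³ = (8.99×10⁹)(3.06×10⁻¹¹)/(0.150)³ = 81.51 N/C.
E_r = 2·81.51·cos58° = 86.39 N/C.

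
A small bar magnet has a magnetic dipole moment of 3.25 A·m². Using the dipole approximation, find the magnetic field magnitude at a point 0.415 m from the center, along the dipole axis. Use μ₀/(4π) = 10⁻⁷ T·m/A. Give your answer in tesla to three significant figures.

B ≈ 9.09×10⁻⁶ T

On axis B = (μ₀/4π)·2m/r³.
B = 2·(10⁻⁷)·(3.25) / (0.415)³ = 9.094×10⁻⁶ T.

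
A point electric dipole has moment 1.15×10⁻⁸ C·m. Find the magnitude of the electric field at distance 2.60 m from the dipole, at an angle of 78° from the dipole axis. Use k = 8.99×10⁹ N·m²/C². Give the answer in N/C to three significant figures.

At angle θ the dipole field magnitude is E = (kp/r³)·√(1 + 3cos²θ).
kp/r³ = (8.99×10⁹)(1.15×10⁻⁸) / (2.60)³ = 5.882 N/C.
√(1 + 3cos²78°) = √(1 + 3·0.0432) = √1.1297 ≈ 1.0629.
E ≈ 5.882 × 1.063 = 6.252 N/C.

E ≈ 6.25 N/C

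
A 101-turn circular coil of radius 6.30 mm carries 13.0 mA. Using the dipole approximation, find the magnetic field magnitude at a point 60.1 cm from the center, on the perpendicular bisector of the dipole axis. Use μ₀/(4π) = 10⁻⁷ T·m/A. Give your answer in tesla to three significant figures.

m = NIA = NIπa² = 101·(0.0130)·π·(0.00630)² = 1.637×10⁻⁴ A·m².
In the equatorial plane B = (μ₀/4π)·m/r³ (half the axial value).
B = (10⁻⁷)·(1.637×10⁻⁴) / (0.601)³ = 7.541×10⁻¹¹ T.

B ≈ 7.54×10⁻¹¹ T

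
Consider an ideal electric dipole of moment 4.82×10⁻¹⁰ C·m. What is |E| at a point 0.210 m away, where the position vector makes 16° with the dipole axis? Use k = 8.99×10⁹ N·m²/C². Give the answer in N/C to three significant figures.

At angle θ the dipole field magnitude is E = (kp/r³)·√(1 + 3cos²θ).
kp/r³ = (8.99×10⁹)(4.82×10⁻¹⁰) / (0.210)³ = 467.9 N/C.
√(1 + 3cos²16°) = √(1 + 3·0.9240) = √3.7721 ≈ 1.9422.
E ≈ 467.9 × 1.942 = 908.7 N/C.

E ≈ 909 N/C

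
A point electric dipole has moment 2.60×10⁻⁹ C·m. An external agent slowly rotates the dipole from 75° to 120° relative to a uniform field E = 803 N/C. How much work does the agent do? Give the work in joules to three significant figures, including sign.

W ≈ 1.58×10⁻⁶ J

W_ext = ΔU = U(θ₂) − U(θ₁) = −pE cosθ₂ − (−pE cosθ₁) = pE(cosθ₁ − cosθ₂).
W = (2.60×10⁻⁹)(803)·(cos75° − cos120°) = (2.088×10⁻⁶)·(+0.7588) = 1.584×10⁻⁶ J.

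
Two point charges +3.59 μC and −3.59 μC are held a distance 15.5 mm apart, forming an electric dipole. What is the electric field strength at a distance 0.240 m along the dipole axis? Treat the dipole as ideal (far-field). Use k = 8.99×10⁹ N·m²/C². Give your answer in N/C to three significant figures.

E ≈ 7.24×10⁴ N/C

Dipole moment p = qd = (3.59×10⁻⁶ C)(0.0155 m) = 5.565×10⁻⁸ C·m.
On the dipole axis E = 2kp/r³.
E = 2·(8.99×10⁹)(5.565×10⁻⁸) / (0.240)³ = 7.238×10⁴ N/C.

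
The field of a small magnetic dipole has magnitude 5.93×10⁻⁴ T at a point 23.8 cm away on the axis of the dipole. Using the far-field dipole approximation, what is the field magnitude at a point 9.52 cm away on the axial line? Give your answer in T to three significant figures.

Dipole fields scale as 1/r³ in the far field; the geometry is the same at both points.
B₂ = B₁ · (r₁/r₂)³ = 5.93×10⁻⁴ · (23.8/9.52)³.
(r₁/r₂)³ = (2.5)³ = 15.63.
B₂ ≈ 0.009266 T.

B ≈ 0.00927 T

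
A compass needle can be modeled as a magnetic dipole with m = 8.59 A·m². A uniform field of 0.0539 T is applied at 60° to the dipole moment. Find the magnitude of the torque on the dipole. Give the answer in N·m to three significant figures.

Torque on a magnetic dipole: τ = mB sinθ.
τ = (8.59)(0.0539)·sin60° = 0.4010 N·m.

τ ≈ 0.401 N·m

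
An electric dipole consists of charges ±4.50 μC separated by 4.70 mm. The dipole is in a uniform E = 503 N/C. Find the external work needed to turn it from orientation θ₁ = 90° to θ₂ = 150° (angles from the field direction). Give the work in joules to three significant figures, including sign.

Dipole moment p = qd = (4.50×10⁻⁶ C)(0.00470 m) = 2.115×10⁻⁸ C·m.
W_ext = ΔU = U(θ₂) − U(θ₁) = −pE cosθ₂ − (−pE cosθ₁) = pE(cosθ₁ − cosθ₂).
W = (2.115×10⁻⁸)(503)·(cos90° − cos150°) = (1.064×10⁻⁵)·(+0.8660) = 9.213×10⁻⁶ J.

W ≈ 9.21×10⁻⁶ J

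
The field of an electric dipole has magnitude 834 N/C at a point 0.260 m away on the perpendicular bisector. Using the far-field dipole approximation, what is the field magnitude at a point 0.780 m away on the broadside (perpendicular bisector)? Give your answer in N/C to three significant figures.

Dipole fields scale as 1/r³ in the far field; the geometry is the same at both points.
E₂ = E₁ · (r₁/r₂)³ = 834 · (0.260/0.780)³.
(r₁/r₂)³ = (0.3333)³ = 0.03704.
E₂ ≈ 30.89 N/C.

E ≈ 30.9 N/C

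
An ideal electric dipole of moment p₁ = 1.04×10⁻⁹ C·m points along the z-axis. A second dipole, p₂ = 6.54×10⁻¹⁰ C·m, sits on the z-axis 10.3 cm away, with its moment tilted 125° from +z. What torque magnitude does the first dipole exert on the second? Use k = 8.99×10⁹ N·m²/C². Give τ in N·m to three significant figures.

τ ≈ 9.17×10⁻⁶ N·m

The second dipole sits on the axis of the first, so the field there is axial: E₁ = 2kp₁/r³ along +z.
E₁ = 2(8.99×10⁹)(1.04×10⁻⁹)/(0.103)³ = 1.711×10⁴ N/C.
Torque on the second dipole: τ = p₂ E₁ sinθ.
τ = (6.54×10⁻¹⁰)(1.711×10⁴)·sin125° = 9.168×10⁻⁶ N·m.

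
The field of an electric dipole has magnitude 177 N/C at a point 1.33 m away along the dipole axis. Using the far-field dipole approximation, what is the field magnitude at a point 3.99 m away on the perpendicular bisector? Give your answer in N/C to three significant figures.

E ≈ 3.28 N/C

Dipole fields scale as 1/r³ in the far field.
The axial field is twice the equatorial field at the same r, so the geometry factor is 1/2.
E₂ = E₁ · (1/2) · (r₁/r₂)³ = 177 · 0.5 · (1.33/3.99)³.
(r₁/r₂)³ = (0.3333)³ = 0.03704.
E₂ ≈ 3.278 N/C.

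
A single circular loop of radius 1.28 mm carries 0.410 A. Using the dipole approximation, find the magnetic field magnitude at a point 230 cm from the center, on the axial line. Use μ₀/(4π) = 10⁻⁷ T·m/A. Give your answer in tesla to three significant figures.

Magnetic moment m = IA = Iπa² = (0.410)·π·(0.00128)² = 2.11×10⁻⁶ A·m².
On axis B = (μ₀/4π)·2m/r³.
B = 2·(10⁻⁷)·(2.11×10⁻⁶) / (2.30)³ = 3.468×10⁻¹⁴ T.

B ≈ 3.47×10⁻¹⁴ T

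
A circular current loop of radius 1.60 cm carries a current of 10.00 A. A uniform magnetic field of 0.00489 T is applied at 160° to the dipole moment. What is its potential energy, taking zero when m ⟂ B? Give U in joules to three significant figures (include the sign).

Magnetic moment m = IA = Iπa² = (10.0)·π·(0.0160)² = 0.008042 A·m².
U = −m·B = −mB cosθ.
U = −(0.008042)(0.00489)·cos160° = 3.695×10⁻⁵ J.

U ≈ 3.70×10⁻⁵ J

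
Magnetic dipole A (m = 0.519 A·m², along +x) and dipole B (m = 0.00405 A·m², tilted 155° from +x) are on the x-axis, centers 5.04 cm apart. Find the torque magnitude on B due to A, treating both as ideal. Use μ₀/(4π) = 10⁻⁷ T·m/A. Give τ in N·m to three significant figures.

τ ≈ 1.39×10⁻⁶ N·m

Dipole B is on the axis of dipole A, so B₁ there is axial: B₁ = (μ₀/4π)·2m₁/r³ along +x.
B₁ = 2(10⁻⁷)(0.519)/(0.0504)³ = 8.108×10⁻⁴ T.
τ = m₂ B₁ sinθ.
τ = (0.00405)(8.108×10⁻⁴)·sin155° = 1.388×10⁻⁶ N·m.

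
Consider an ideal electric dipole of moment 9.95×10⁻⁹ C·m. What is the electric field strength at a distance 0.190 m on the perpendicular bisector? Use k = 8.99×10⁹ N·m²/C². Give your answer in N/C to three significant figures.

E ≈ 1.30×10⁴ N/C

On the perpendicular bisector E = kp/r³ (half the axial value at the same distance).
E = (8.99×10⁹)(9.95×10⁻⁹) / (0.190)³ = 1.304×10⁴ N/C.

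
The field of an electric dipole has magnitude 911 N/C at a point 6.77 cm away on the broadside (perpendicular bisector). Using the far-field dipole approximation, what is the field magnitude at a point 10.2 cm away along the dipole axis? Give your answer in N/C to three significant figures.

Dipole fields scale as 1/r³ in the far field.
The axial field is twice the equatorial field at the same r, so the geometry factor is 2/1.
E₂ = E₁ · (2/1) · (r₁/r₂)³ = 911 · 2 · (6.77/10.2)³.
(r₁/r₂)³ = (0.6637)³ = 0.2924.
E₂ ≈ 532.7 N/C.

E ≈ 533 N/C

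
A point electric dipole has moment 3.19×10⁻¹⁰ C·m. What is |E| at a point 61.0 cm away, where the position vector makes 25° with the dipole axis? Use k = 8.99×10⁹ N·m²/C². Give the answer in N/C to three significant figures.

At angle θ the dipole field magnitude is E = (kp/r³)·√(1 + 3cos²θ).
kp/r³ = (8.99×10⁹)(3.19×10⁻¹⁰) / (0.610)³ = 12.63 N/C.
√(1 + 3cos²25°) = √(1 + 3·0.8214) = √3.4642 ≈ 1.8612.
E ≈ 12.63 × 1.861 = 23.52 N/C.

E ≈ 23.5 N/C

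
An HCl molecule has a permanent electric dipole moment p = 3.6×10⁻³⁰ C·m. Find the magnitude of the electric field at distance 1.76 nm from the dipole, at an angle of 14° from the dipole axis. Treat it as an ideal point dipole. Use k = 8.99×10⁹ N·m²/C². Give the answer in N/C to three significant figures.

At angle θ the dipole field magnitude is E = (kp/r³)·√(1 + 3cos²θ).
kp/r³ = (8.99×10⁹)(3.60×10⁻³⁰) / (1.76×10⁻⁹)³ = 5.936×10⁶ N/C.
√(1 + 3cos²14°) = √(1 + 3·0.9415) = √3.8244 ≈ 1.9556.
E ≈ 5.936×10⁶ × 1.956 = 1.161×10⁷ N/C.

E ≈ 1.16×10⁷ N/C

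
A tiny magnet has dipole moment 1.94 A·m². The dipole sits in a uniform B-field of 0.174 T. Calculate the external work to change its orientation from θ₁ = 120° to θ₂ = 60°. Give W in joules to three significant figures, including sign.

W_ext = ΔU = −mB cosθ₂ + mB cosθ₁ = mB(cosθ₁ − cosθ₂).
W = (1.94)(0.174)·(cos120° − cos60°) = (0.3376)·(-1.0000) = -0.3376 J.

W ≈ -0.338 J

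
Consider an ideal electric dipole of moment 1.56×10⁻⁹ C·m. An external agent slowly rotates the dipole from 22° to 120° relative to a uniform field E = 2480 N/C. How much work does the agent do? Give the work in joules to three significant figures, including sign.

W ≈ 5.52×10⁻⁶ J

W_ext = ΔU = U(θ₂) − U(θ₁) = −pE cosθ₂ − (−pE cosθ₁) = pE(cosθ₁ − cosθ₂).
W = (1.56×10⁻⁹)(2480)·(cos22° − cos120°) = (3.869×10⁻⁶)·(+1.4272) = 5.521×10⁻⁶ J.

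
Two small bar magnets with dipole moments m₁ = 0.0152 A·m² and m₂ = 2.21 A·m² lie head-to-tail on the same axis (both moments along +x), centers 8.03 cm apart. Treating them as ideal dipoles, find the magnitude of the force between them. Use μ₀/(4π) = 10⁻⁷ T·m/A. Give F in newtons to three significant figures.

On-axis B of dipole 1: B = (μ₀/4π)·2m₁/r³. Force on dipole 2: F = m₂·dB/dr.
dB/dr = −(μ₀/4π)·6m₁/r⁴, so |F| = (μ₀/4π)·6m₁m₂/r⁴.
F = 6(10⁻⁷)(0.0152)(2.21)/(0.0803)⁴ = 4.848×10⁻⁴ N.

F ≈ 4.85×10⁻⁴ N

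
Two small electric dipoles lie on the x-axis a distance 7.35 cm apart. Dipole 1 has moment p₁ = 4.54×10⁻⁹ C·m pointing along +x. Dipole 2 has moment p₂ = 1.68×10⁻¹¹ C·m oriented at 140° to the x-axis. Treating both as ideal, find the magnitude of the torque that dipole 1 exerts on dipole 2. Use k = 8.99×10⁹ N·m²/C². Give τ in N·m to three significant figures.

τ ≈ 2.22×10⁻⁶ N·m

The second dipole sits on the axis of the first, so the field there is axial: E₁ = 2kp₁/r³ along +x.
E₁ = 2(8.99×10⁹)(4.54×10⁻⁹)/(0.0735)³ = 2.056×10⁵ N/C.
Torque on the second dipole: τ = p₂ E₁ sinθ.
τ = (1.68×10⁻¹¹)(2.056×10⁵)·sin140° = 2.220×10⁻⁶ N·m.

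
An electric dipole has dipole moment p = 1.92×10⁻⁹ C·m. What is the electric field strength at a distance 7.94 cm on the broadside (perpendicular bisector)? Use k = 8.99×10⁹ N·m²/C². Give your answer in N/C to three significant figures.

E ≈ 3.45×10⁴ N/C

On the perpendicular bisector E = kp/r³ (half the axial value at the same distance).
E = (8.99×10⁹)(1.92×10⁻⁹) / (0.0794)³ = 3.448×10⁴ N/C.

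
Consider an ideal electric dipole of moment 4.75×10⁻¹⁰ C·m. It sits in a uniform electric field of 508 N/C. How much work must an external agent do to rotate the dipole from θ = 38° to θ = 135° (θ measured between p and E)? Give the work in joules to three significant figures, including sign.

W_ext = ΔU = U(θ₂) − U(θ₁) = −pE cosθ₂ − (−pE cosθ₁) = pE(cosθ₁ − cosθ₂).
W = (4.75×10⁻¹⁰)(508)·(cos38° − cos135°) = (2.413×10⁻⁷)·(+1.4951) = 3.608×10⁻⁷ J.

W ≈ 3.61×10⁻⁷ J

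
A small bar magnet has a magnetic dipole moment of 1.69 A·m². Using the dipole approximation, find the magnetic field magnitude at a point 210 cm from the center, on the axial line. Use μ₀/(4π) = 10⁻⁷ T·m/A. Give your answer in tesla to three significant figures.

B ≈ 3.65×10⁻⁸ T

On axis B = (μ₀/4π)·2m/r³.
B = 2·(10⁻⁷)·(1.69) / (2.10)³ = 3.650×10⁻⁸ T.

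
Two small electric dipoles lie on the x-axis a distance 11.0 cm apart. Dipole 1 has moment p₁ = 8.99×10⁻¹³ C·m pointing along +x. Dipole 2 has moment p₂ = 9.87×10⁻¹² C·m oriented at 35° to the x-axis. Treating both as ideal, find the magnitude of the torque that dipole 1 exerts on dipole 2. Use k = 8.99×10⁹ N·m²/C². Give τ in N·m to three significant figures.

τ ≈ 6.88×10⁻¹¹ N·m

The second dipole sits on the axis of the first, so the field there is axial: E₁ = 2kp₁/r³ along +x.
E₁ = 2(8.99×10⁹)(8.99×10⁻¹³)/(0.110)³ = 12.14 N/C.
Torque on the second dipole: τ = p₂ E₁ sinθ.
τ = (9.87×10⁻¹²)(12.14)·sin35° = 6.875×10⁻¹¹ N·m.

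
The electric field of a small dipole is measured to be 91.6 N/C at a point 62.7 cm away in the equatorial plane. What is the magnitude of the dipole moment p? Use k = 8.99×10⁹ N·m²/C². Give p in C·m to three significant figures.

In the equatorial plane E = kp/r³, so p = Er³/(k).
p = (91.6)·(0.627)³ / (8.99×10⁹) = 2.512×10⁻⁹ C·m.

p ≈ 2.51×10⁻⁹ C·m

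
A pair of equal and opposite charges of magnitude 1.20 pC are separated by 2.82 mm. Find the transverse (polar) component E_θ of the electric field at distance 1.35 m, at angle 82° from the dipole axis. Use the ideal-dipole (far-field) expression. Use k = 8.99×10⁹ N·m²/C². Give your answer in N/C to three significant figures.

Dipole moment p = qd = (1.20×10⁻¹² C)(0.00282 m) = 3.384×10⁻¹⁵ C·m.
For a dipole, E_θ = (kp sinθ)/r³.
kp/r³ = (8.99×10⁹)(3.384×10⁻¹⁵)/(1.35)³ = 1.236×10⁻⁵ N/C.
E_θ = 1.236×10⁻⁵·sin82° = 1.224×10⁻⁵ N/C.

E_θ ≈ 1.22×10⁻⁵ N/C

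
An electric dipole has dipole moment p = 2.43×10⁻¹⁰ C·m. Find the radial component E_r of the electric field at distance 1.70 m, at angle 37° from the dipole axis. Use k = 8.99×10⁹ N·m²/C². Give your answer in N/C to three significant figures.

E_r ≈ 0.710 N/C

For a dipole, E_r = (2kp cosθ)/r³.
kp/r³ = (8.99×10⁹)(2.43×10⁻¹⁰)/(1.70)³ = 0.4447 N/C.
E_r = 2·0.4447·cos37° = 0.7102 N/C.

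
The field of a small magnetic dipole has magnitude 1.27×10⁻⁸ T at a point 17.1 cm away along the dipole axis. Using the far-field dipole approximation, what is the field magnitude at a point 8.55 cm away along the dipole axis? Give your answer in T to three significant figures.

B ≈ 1.02×10⁻⁷ T

Dipole fields scale as 1/r³ in the far field; the geometry is the same at both points.
B₂ = B₁ · (r₁/r₂)³ = 1.27×10⁻⁸ · (17.1/8.55)³.
(r₁/r₂)³ = (2)³ = 8.
B₂ ≈ 1.016×10⁻⁷ T.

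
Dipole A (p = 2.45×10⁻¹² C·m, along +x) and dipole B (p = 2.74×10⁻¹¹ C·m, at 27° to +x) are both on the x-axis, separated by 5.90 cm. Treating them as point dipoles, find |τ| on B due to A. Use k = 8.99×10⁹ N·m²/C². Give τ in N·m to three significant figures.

The second dipole sits on the axis of the first, so the field there is axial: E₁ = 2kp₁/r³ along +x.
E₁ = 2(8.99×10⁹)(2.45×10⁻¹²)/(0.0590)³ = 214.5 N/C.
Torque on the second dipole: τ = p₂ E₁ sinθ.
τ = (2.74×10⁻¹¹)(214.5)·sin27° = 2.668×10⁻⁹ N·m.

τ ≈ 2.67×10⁻⁹ N·m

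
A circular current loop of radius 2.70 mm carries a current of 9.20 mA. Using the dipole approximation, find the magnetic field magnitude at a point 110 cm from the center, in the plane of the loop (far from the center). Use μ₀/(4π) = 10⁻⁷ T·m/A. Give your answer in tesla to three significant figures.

Magnetic moment m = IA = Iπa² = (0.00920)·π·(0.00270)² = 2.107×10⁻⁷ A·m².
In the equatorial plane B = (μ₀/4π)·m/r³ (half the axial value).
B = (10⁻⁷)·(2.107×10⁻⁷) / (1.10)³ = 1.583×10⁻¹⁴ T.

B ≈ 1.58×10⁻¹⁴ T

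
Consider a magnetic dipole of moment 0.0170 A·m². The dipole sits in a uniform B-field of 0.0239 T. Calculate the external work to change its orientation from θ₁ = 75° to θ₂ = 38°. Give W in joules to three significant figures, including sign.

W_ext = ΔU = −mB cosθ₂ + mB cosθ₁ = mB(cosθ₁ − cosθ₂).
W = (0.0170)(0.0239)·(cos75° − cos38°) = (4.063×10⁻⁴)·(-0.5292) = -2.150×10⁻⁴ J.

W ≈ -2.15×10⁻⁴ J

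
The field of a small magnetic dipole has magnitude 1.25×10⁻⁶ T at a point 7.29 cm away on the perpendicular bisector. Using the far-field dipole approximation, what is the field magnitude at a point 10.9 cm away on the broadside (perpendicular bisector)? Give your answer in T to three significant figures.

Dipole fields scale as 1/r³ in the far field; the geometry is the same at both points.
B₂ = B₁ · (r₁/r₂)³ = 1.25×10⁻⁶ · (7.29/10.9)³.
(r₁/r₂)³ = (0.6688)³ = 0.2992.
B₂ ≈ 3.739×10⁻⁷ T.

B ≈ 3.74×10⁻⁷ T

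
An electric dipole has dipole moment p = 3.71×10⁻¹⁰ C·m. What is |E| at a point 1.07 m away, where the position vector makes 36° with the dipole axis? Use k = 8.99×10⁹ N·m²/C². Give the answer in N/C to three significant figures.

At angle θ the dipole field magnitude is E = (kp/r³)·√(1 + 3cos²θ).
kp/r³ = (8.99×10⁹)(3.71×10⁻¹⁰) / (1.07)³ = 2.723 N/C.
√(1 + 3cos²36°) = √(1 + 3·0.6545) = √2.9635 ≈ 1.7215.
E ≈ 2.723 × 1.721 = 4.687 N/C.

E ≈ 4.69 N/C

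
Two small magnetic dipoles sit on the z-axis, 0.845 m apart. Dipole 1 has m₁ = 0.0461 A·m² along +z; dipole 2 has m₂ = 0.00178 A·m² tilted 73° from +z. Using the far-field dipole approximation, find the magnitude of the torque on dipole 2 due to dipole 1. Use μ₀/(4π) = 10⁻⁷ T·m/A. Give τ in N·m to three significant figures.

Dipole B is on the axis of dipole A, so B₁ there is axial: B₁ = (μ₀/4π)·2m₁/r³ along +z.
B₁ = 2(10⁻⁷)(0.0461)/(0.845)³ = 1.528×10⁻⁸ T.
τ = m₂ B₁ sinθ.
τ = (0.00178)(1.528×10⁻⁸)·sin73° = 2.601×10⁻¹¹ N·m.

τ ≈ 2.60×10⁻¹¹ N·m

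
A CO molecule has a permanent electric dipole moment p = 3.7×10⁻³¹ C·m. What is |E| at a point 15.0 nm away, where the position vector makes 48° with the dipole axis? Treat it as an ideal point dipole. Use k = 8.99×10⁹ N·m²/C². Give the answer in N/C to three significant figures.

E ≈ 1510 N/C

At angle θ the dipole field magnitude is E = (kp/r³)·√(1 + 3cos²θ).
kp/r³ = (8.99×10⁹)(3.70×10⁻³¹) / (1.50×10⁻⁸)³ = 985.6 N/C.
√(1 + 3cos²48°) = √(1 + 3·0.4477) = √2.3432 ≈ 1.5308.
E ≈ 985.6 × 1.531 = 1509 N/C.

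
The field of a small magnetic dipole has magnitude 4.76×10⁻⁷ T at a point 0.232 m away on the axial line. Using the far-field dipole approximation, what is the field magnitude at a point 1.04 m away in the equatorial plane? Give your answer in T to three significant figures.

B ≈ 2.64×10⁻⁹ T

Dipole fields scale as 1/r³ in the far field.
The axial field is twice the equatorial field at the same r, so the geometry factor is 1/2.
B₂ = B₁ · (1/2) · (r₁/r₂)³ = 4.76×10⁻⁷ · 0.5 · (0.232/1.04)³.
(r₁/r₂)³ = (0.2231)³ = 0.0111.
B₂ ≈ 2.642×10⁻⁹ T.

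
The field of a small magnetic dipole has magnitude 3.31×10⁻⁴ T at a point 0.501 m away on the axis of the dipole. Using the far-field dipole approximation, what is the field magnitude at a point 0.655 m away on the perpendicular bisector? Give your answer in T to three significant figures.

Dipole fields scale as 1/r³ in the far field.
The axial field is twice the equatorial field at the same r, so the geometry factor is 1/2.
B₂ = B₁ · (1/2) · (r₁/r₂)³ = 3.31×10⁻⁴ · 0.5 · (0.501/0.655)³.
(r₁/r₂)³ = (0.7649)³ = 0.4475.
B₂ ≈ 7.406×10⁻⁵ T.

B ≈ 7.41×10⁻⁵ T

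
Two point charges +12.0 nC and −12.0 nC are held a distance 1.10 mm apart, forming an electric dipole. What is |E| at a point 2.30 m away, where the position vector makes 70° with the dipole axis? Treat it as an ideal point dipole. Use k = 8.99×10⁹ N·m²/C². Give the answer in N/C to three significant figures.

E ≈ 0.0113 N/C

Dipole moment p = qd = (1.20×10⁻⁸ C)(0.00110 m) = 1.32×10⁻¹¹ C·m.
At angle θ the dipole field magnitude is E = (kp/r³)·√(1 + 3cos²θ).
kp/r³ = (8.99×10⁹)(1.32×10⁻¹¹) / (2.30)³ = 0.009753 N/C.
√(1 + 3cos²70°) = √(1 + 3·0.1170) = √1.3509 ≈ 1.1623.
E ≈ 0.009753 × 1.162 = 0.01134 N/C.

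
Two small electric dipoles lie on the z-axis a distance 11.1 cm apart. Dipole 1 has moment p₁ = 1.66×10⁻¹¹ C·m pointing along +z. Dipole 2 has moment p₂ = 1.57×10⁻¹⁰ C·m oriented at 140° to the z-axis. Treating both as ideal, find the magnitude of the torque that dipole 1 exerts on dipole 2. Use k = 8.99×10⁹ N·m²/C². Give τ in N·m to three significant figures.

The second dipole sits on the axis of the first, so the field there is axial: E₁ = 2kp₁/r³ along +z.
E₁ = 2(8.99×10⁹)(1.66×10⁻¹¹)/(0.111)³ = 218.2 N/C.
Torque on the second dipole: τ = p₂ E₁ sinθ.
τ = (1.57×10⁻¹⁰)(218.2)·sin140° = 2.202×10⁻⁸ N·m.

τ ≈ 2.20×10⁻⁸ N·m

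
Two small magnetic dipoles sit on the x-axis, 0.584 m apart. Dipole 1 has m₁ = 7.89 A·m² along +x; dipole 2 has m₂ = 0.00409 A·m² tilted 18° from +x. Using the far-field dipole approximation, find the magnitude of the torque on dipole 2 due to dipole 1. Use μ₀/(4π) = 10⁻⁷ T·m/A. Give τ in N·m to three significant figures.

Dipole B is on the axis of dipole A, so B₁ there is axial: B₁ = (μ₀/4π)·2m₁/r³ along +x.
B₁ = 2(10⁻⁷)(7.89)/(0.584)³ = 7.923×10⁻⁶ T.
τ = m₂ B₁ sinθ.
τ = (0.00409)(7.923×10⁻⁶)·sin18° = 1.001×10⁻⁸ N·m.

τ ≈ 1.00×10⁻⁸ N·m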